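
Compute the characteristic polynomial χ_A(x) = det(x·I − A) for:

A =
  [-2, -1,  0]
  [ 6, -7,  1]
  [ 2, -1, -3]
x^3 + 12*x^2 + 48*x + 64

Expanding det(x·I − A) (e.g. by cofactor expansion or by noting that A is similar to its Jordan form J, which has the same characteristic polynomial as A) gives
  χ_A(x) = x^3 + 12*x^2 + 48*x + 64
which factors as (x + 4)^3. The eigenvalues (with algebraic multiplicities) are λ = -4 with multiplicity 3.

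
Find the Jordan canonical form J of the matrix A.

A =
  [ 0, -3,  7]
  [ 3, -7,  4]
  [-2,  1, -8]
J_3(-5)

The characteristic polynomial is
  det(x·I − A) = x^3 + 15*x^2 + 75*x + 125 = (x + 5)^3

Eigenvalues and multiplicities (the geometric multiplicity of λ is n − rank(A − λI), which equals the number of Jordan blocks for λ):
  λ = -5: algebraic multiplicity = 3, geometric multiplicity = 1

Determining the block sizes for each eigenvalue:
  λ = -5: one block (gm = 1), so the single block has size am = 3 → block sizes [3]

Assembling the blocks gives a Jordan form
J =
  [-5,  1,  0]
  [ 0, -5,  1]
  [ 0,  0, -5]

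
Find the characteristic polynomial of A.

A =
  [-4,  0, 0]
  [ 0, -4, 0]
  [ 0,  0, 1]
x^3 + 7*x^2 + 8*x - 16

Expanding det(x·I − A) (e.g. by cofactor expansion or by noting that A is similar to its Jordan form J, which has the same characteristic polynomial as A) gives
  χ_A(x) = x^3 + 7*x^2 + 8*x - 16
which factors as (x - 1)*(x + 4)^2. The eigenvalues (with algebraic multiplicities) are λ = -4 with multiplicity 2, λ = 1 with multiplicity 1.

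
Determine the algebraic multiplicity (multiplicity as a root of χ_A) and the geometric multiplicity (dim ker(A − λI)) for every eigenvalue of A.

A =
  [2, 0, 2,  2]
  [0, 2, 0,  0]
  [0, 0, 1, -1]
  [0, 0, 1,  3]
λ = 2: alg = 4, geom = 3

Step 1 — factor the characteristic polynomial to read off the algebraic multiplicities:
  χ_A(x) = (x - 2)^4

Step 2 — compute geometric multiplicities via the rank-nullity identity g(λ) = n − rank(A − λI):
  rank(A − (2)·I) = 1, so dim ker(A − (2)·I) = n − 1 = 3

Summary:
  λ = 2: algebraic multiplicity = 4, geometric multiplicity = 3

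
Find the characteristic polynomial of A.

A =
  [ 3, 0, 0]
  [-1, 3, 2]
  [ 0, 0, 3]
x^3 - 9*x^2 + 27*x - 27

Expanding det(x·I − A) (e.g. by cofactor expansion or by noting that A is similar to its Jordan form J, which has the same characteristic polynomial as A) gives
  χ_A(x) = x^3 - 9*x^2 + 27*x - 27
which factors as (x - 3)^3. The eigenvalues (with algebraic multiplicities) are λ = 3 with multiplicity 3.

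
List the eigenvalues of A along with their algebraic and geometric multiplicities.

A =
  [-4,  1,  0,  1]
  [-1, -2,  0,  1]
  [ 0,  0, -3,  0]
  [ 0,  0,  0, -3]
λ = -3: alg = 4, geom = 3

Step 1 — factor the characteristic polynomial to read off the algebraic multiplicities:
  χ_A(x) = (x + 3)^4

Step 2 — compute geometric multiplicities via the rank-nullity identity g(λ) = n − rank(A − λI):
  rank(A − (-3)·I) = 1, so dim ker(A − (-3)·I) = n − 1 = 3

Summary:
  λ = -3: algebraic multiplicity = 4, geometric multiplicity = 3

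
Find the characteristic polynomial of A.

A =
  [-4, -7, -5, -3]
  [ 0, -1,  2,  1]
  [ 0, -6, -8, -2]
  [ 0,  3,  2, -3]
x^4 + 16*x^3 + 96*x^2 + 256*x + 256

Expanding det(x·I − A) (e.g. by cofactor expansion or by noting that A is similar to its Jordan form J, which has the same characteristic polynomial as A) gives
  χ_A(x) = x^4 + 16*x^3 + 96*x^2 + 256*x + 256
which factors as (x + 4)^4. The eigenvalues (with algebraic multiplicities) are λ = -4 with multiplicity 4.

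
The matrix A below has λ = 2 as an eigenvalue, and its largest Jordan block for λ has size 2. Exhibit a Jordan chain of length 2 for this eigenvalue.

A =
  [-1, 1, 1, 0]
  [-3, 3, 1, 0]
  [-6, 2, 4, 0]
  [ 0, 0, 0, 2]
A Jordan chain for λ = 2 of length 2:
v_1 = (-3, -3, -6, 0)ᵀ
v_2 = (1, 0, 0, 0)ᵀ

Let N = A − (2)·I. We want v_2 with N^2 v_2 = 0 but N^1 v_2 ≠ 0; then v_{j-1} := N · v_j for j = 2, …, 2.

Pick v_2 = (1, 0, 0, 0)ᵀ.
Then v_1 = N · v_2 = (-3, -3, -6, 0)ᵀ.

Sanity check: (A − (2)·I) v_1 = (0, 0, 0, 0)ᵀ = 0. ✓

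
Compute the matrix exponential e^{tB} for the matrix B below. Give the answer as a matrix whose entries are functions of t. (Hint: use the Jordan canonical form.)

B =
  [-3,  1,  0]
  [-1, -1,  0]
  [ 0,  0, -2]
e^{tB} =
  [-t*exp(-2*t) + exp(-2*t), t*exp(-2*t), 0]
  [-t*exp(-2*t), t*exp(-2*t) + exp(-2*t), 0]
  [0, 0, exp(-2*t)]

Strategy: write B = P · J · P⁻¹ where J is a Jordan canonical form, so e^{tB} = P · e^{tJ} · P⁻¹, and e^{tJ} can be computed block-by-block.

B has Jordan form
J =
  [-2,  1,  0]
  [ 0, -2,  0]
  [ 0,  0, -2]
(up to reordering of blocks).

Per-block formulas:
  For a 1×1 block at λ = -2: exp(t · [-2]) = [e^(-2t)].
  For a 2×2 Jordan block J_2(-2): exp(t · J_2(-2)) = e^(-2t)·(I + t·N), where N is the 2×2 nilpotent shift.

After assembling e^{tJ} and conjugating by P, we get:

e^{tB} =
  [-t*exp(-2*t) + exp(-2*t), t*exp(-2*t), 0]
  [-t*exp(-2*t), t*exp(-2*t) + exp(-2*t), 0]
  [0, 0, exp(-2*t)]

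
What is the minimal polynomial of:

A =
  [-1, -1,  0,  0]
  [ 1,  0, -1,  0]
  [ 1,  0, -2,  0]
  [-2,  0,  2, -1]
x^3 + 3*x^2 + 3*x + 1

The characteristic polynomial is χ_A(x) = (x + 1)^4, so the eigenvalues are known. The minimal polynomial is
  m_A(x) = Π_λ (x − λ)^{k_λ}
where k_λ is the size of the *largest* Jordan block for λ (equivalently, the smallest k with (A − λI)^k v = 0 for every generalised eigenvector v of λ).

  λ = -1: largest Jordan block has size 3, contributing (x + 1)^3

So m_A(x) = (x + 1)^3 = x^3 + 3*x^2 + 3*x + 1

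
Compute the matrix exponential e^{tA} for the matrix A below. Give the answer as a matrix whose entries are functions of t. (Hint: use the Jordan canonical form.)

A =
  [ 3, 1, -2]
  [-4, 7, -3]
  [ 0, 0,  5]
e^{tA} =
  [-2*t*exp(5*t) + exp(5*t), t*exp(5*t), t^2*exp(5*t)/2 - 2*t*exp(5*t)]
  [-4*t*exp(5*t), 2*t*exp(5*t) + exp(5*t), t^2*exp(5*t) - 3*t*exp(5*t)]
  [0, 0, exp(5*t)]

Strategy: write A = P · J · P⁻¹ where J is a Jordan canonical form, so e^{tA} = P · e^{tJ} · P⁻¹, and e^{tJ} can be computed block-by-block.

A has Jordan form
J =
  [5, 1, 0]
  [0, 5, 1]
  [0, 0, 5]
(up to reordering of blocks).

Per-block formulas:
  For a 3×3 Jordan block J_3(5): exp(t · J_3(5)) = e^(5t)·(I + t·N + (t^2/2)·N^2), where N is the 3×3 nilpotent shift.

After assembling e^{tJ} and conjugating by P, we get:

e^{tA} =
  [-2*t*exp(5*t) + exp(5*t), t*exp(5*t), t^2*exp(5*t)/2 - 2*t*exp(5*t)]
  [-4*t*exp(5*t), 2*t*exp(5*t) + exp(5*t), t^2*exp(5*t) - 3*t*exp(5*t)]
  [0, 0, exp(5*t)]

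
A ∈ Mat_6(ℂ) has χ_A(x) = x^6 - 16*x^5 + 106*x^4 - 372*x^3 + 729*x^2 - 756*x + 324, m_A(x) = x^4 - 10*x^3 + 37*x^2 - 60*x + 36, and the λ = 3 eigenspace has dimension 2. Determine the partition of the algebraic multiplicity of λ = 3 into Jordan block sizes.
Block sizes for λ = 3: [2, 2]

Step 1 — from the characteristic polynomial, algebraic multiplicity of λ = 3 is 4. From dim ker(A − (3)·I) = 2, there are exactly 2 Jordan blocks for λ = 3.
Step 2 — from the minimal polynomial, the factor (x − 3)^2 tells us the largest block for λ = 3 has size 2.
Step 3 — with total size 4, 2 blocks, and largest block 2, the block sizes (in nonincreasing order) are [2, 2].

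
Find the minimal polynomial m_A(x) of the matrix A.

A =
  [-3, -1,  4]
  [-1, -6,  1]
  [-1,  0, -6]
x^3 + 15*x^2 + 75*x + 125

The characteristic polynomial is χ_A(x) = (x + 5)^3, so the eigenvalues are known. The minimal polynomial is
  m_A(x) = Π_λ (x − λ)^{k_λ}
where k_λ is the size of the *largest* Jordan block for λ (equivalently, the smallest k with (A − λI)^k v = 0 for every generalised eigenvector v of λ).

  λ = -5: largest Jordan block has size 3, contributing (x + 5)^3

So m_A(x) = (x + 5)^3 = x^3 + 15*x^2 + 75*x + 125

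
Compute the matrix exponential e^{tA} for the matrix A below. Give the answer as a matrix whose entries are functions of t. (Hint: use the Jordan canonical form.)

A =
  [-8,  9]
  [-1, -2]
e^{tA} =
  [-3*t*exp(-5*t) + exp(-5*t), 9*t*exp(-5*t)]
  [-t*exp(-5*t), 3*t*exp(-5*t) + exp(-5*t)]

Strategy: write A = P · J · P⁻¹ where J is a Jordan canonical form, so e^{tA} = P · e^{tJ} · P⁻¹, and e^{tJ} can be computed block-by-block.

A has Jordan form
J =
  [-5,  1]
  [ 0, -5]
(up to reordering of blocks).

Per-block formulas:
  For a 2×2 Jordan block J_2(-5): exp(t · J_2(-5)) = e^(-5t)·(I + t·N), where N is the 2×2 nilpotent shift.

After assembling e^{tJ} and conjugating by P, we get:

e^{tA} =
  [-3*t*exp(-5*t) + exp(-5*t), 9*t*exp(-5*t)]
  [-t*exp(-5*t), 3*t*exp(-5*t) + exp(-5*t)]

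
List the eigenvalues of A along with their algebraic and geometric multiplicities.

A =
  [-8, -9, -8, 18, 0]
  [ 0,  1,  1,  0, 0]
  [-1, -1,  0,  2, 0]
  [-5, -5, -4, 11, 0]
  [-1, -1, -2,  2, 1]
λ = 1: alg = 5, geom = 3

Step 1 — factor the characteristic polynomial to read off the algebraic multiplicities:
  χ_A(x) = (x - 1)^5

Step 2 — compute geometric multiplicities via the rank-nullity identity g(λ) = n − rank(A − λI):
  rank(A − (1)·I) = 2, so dim ker(A − (1)·I) = n − 2 = 3

Summary:
  λ = 1: algebraic multiplicity = 5, geometric multiplicity = 3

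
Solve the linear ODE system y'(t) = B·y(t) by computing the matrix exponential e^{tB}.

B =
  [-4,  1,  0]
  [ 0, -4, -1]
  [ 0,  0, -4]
e^{tB} =
  [exp(-4*t), t*exp(-4*t), -t^2*exp(-4*t)/2]
  [0, exp(-4*t), -t*exp(-4*t)]
  [0, 0, exp(-4*t)]

Strategy: write B = P · J · P⁻¹ where J is a Jordan canonical form, so e^{tB} = P · e^{tJ} · P⁻¹, and e^{tJ} can be computed block-by-block.

B has Jordan form
J =
  [-4,  1,  0]
  [ 0, -4,  1]
  [ 0,  0, -4]
(up to reordering of blocks).

Per-block formulas:
  For a 3×3 Jordan block J_3(-4): exp(t · J_3(-4)) = e^(-4t)·(I + t·N + (t^2/2)·N^2), where N is the 3×3 nilpotent shift.

After assembling e^{tJ} and conjugating by P, we get:

e^{tB} =
  [exp(-4*t), t*exp(-4*t), -t^2*exp(-4*t)/2]
  [0, exp(-4*t), -t*exp(-4*t)]
  [0, 0, exp(-4*t)]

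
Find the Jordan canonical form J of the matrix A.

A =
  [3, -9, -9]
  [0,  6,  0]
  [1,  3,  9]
J_2(6) ⊕ J_1(6)

The characteristic polynomial is
  det(x·I − A) = x^3 - 18*x^2 + 108*x - 216 = (x - 6)^3

Eigenvalues and multiplicities (the geometric multiplicity of λ is n − rank(A − λI), which equals the number of Jordan blocks for λ):
  λ = 6: algebraic multiplicity = 3, geometric multiplicity = 2

Determining the block sizes for each eigenvalue:
  λ = 6: 2 blocks summing to 3 forces exactly one block of size 2 and the rest size 1 → block sizes [2, 1]

Assembling the blocks gives a Jordan form
J =
  [6, 1, 0]
  [0, 6, 0]
  [0, 0, 6]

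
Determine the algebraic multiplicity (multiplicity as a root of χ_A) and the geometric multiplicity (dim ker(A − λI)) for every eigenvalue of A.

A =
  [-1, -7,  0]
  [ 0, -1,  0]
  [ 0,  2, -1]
λ = -1: alg = 3, geom = 2

Step 1 — factor the characteristic polynomial to read off the algebraic multiplicities:
  χ_A(x) = (x + 1)^3

Step 2 — compute geometric multiplicities via the rank-nullity identity g(λ) = n − rank(A − λI):
  rank(A − (-1)·I) = 1, so dim ker(A − (-1)·I) = n − 1 = 2

Summary:
  λ = -1: algebraic multiplicity = 3, geometric multiplicity = 2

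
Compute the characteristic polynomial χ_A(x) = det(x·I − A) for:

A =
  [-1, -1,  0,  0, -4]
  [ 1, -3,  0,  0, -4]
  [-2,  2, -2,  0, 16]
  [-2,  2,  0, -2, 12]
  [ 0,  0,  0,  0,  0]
x^5 + 8*x^4 + 24*x^3 + 32*x^2 + 16*x

Expanding det(x·I − A) (e.g. by cofactor expansion or by noting that A is similar to its Jordan form J, which has the same characteristic polynomial as A) gives
  χ_A(x) = x^5 + 8*x^4 + 24*x^3 + 32*x^2 + 16*x
which factors as x*(x + 2)^4. The eigenvalues (with algebraic multiplicities) are λ = -2 with multiplicity 4, λ = 0 with multiplicity 1.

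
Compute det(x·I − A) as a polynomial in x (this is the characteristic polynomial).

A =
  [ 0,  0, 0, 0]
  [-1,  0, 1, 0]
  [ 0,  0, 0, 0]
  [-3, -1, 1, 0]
x^4

Expanding det(x·I − A) (e.g. by cofactor expansion or by noting that A is similar to its Jordan form J, which has the same characteristic polynomial as A) gives
  χ_A(x) = x^4
which factors as x^4. The eigenvalues (with algebraic multiplicities) are λ = 0 with multiplicity 4.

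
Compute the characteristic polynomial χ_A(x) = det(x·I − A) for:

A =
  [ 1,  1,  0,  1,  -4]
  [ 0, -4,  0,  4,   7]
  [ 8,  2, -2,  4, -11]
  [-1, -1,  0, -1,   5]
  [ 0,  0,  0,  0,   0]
x^5 + 6*x^4 + 12*x^3 + 8*x^2

Expanding det(x·I − A) (e.g. by cofactor expansion or by noting that A is similar to its Jordan form J, which has the same characteristic polynomial as A) gives
  χ_A(x) = x^5 + 6*x^4 + 12*x^3 + 8*x^2
which factors as x^2*(x + 2)^3. The eigenvalues (with algebraic multiplicities) are λ = -2 with multiplicity 3, λ = 0 with multiplicity 2.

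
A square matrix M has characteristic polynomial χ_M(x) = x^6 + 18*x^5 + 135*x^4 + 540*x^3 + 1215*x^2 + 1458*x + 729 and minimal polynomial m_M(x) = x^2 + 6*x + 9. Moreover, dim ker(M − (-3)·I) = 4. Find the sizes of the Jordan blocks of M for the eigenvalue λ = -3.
Block sizes for λ = -3: [2, 2, 1, 1]

Step 1 — from the characteristic polynomial, algebraic multiplicity of λ = -3 is 6. From dim ker(M − (-3)·I) = 4, there are exactly 4 Jordan blocks for λ = -3.
Step 2 — from the minimal polynomial, the factor (x + 3)^2 tells us the largest block for λ = -3 has size 2.
Step 3 — with total size 6, 4 blocks, and largest block 2, the block sizes (in nonincreasing order) are [2, 2, 1, 1].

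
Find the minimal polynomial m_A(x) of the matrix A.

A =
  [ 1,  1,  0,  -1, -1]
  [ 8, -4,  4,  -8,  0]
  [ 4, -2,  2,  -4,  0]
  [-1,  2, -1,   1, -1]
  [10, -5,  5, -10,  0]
x^2

The characteristic polynomial is χ_A(x) = x^5, so the eigenvalues are known. The minimal polynomial is
  m_A(x) = Π_λ (x − λ)^{k_λ}
where k_λ is the size of the *largest* Jordan block for λ (equivalently, the smallest k with (A − λI)^k v = 0 for every generalised eigenvector v of λ).

  λ = 0: largest Jordan block has size 2, contributing (x − 0)^2

So m_A(x) = x^2 = x^2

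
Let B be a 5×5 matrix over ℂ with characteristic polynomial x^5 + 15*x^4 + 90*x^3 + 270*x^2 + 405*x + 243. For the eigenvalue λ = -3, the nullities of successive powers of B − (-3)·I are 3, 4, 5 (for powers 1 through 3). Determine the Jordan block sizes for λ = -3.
Block sizes for λ = -3: [3, 1, 1]

From the dimensions of kernels of powers, the number of Jordan blocks of size at least j is d_j − d_{j−1} where d_j = dim ker(N^j) (with d_0 = 0). Computing the differences gives [3, 1, 1].
The number of blocks of size exactly k is (#blocks of size ≥ k) − (#blocks of size ≥ k + 1), so the partition is: 2 block(s) of size 1, 1 block(s) of size 3.
In nonincreasing order the block sizes are [3, 1, 1].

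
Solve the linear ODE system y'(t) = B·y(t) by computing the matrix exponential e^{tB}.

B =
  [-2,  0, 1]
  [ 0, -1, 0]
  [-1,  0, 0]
e^{tB} =
  [-t*exp(-t) + exp(-t), 0, t*exp(-t)]
  [0, exp(-t), 0]
  [-t*exp(-t), 0, t*exp(-t) + exp(-t)]

Strategy: write B = P · J · P⁻¹ where J is a Jordan canonical form, so e^{tB} = P · e^{tJ} · P⁻¹, and e^{tJ} can be computed block-by-block.

B has Jordan form
J =
  [-1,  1,  0]
  [ 0, -1,  0]
  [ 0,  0, -1]
(up to reordering of blocks).

Per-block formulas:
  For a 1×1 block at λ = -1: exp(t · [-1]) = [e^(-1t)].
  For a 2×2 Jordan block J_2(-1): exp(t · J_2(-1)) = e^(-1t)·(I + t·N), where N is the 2×2 nilpotent shift.

After assembling e^{tJ} and conjugating by P, we get:

e^{tB} =
  [-t*exp(-t) + exp(-t), 0, t*exp(-t)]
  [0, exp(-t), 0]
  [-t*exp(-t), 0, t*exp(-t) + exp(-t)]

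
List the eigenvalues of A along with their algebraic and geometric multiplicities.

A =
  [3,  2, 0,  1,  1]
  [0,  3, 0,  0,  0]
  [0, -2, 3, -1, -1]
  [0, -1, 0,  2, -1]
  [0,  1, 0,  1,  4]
λ = 3: alg = 5, geom = 3

Step 1 — factor the characteristic polynomial to read off the algebraic multiplicities:
  χ_A(x) = (x - 3)^5

Step 2 — compute geometric multiplicities via the rank-nullity identity g(λ) = n − rank(A − λI):
  rank(A − (3)·I) = 2, so dim ker(A − (3)·I) = n − 2 = 3

Summary:
  λ = 3: algebraic multiplicity = 5, geometric multiplicity = 3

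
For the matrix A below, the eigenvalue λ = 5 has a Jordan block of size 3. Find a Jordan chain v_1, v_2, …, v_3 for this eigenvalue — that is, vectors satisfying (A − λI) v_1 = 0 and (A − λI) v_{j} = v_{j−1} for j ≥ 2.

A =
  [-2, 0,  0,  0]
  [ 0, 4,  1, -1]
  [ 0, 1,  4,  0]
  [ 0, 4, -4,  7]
A Jordan chain for λ = 5 of length 3:
v_1 = (0, -2, -2, 0)ᵀ
v_2 = (0, -1, 1, 4)ᵀ
v_3 = (0, 1, 0, 0)ᵀ

Let N = A − (5)·I. We want v_3 with N^3 v_3 = 0 but N^2 v_3 ≠ 0; then v_{j-1} := N · v_j for j = 3, …, 2.

Pick v_3 = (0, 1, 0, 0)ᵀ.
Then v_2 = N · v_3 = (0, -1, 1, 4)ᵀ.
Then v_1 = N · v_2 = (0, -2, -2, 0)ᵀ.

Sanity check: (A − (5)·I) v_1 = (0, 0, 0, 0)ᵀ = 0. ✓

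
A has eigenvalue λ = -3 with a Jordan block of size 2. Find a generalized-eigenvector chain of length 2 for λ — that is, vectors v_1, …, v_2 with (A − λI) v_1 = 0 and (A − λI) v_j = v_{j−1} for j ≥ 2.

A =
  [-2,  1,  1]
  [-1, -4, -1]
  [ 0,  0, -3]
A Jordan chain for λ = -3 of length 2:
v_1 = (1, -1, 0)ᵀ
v_2 = (1, 0, 0)ᵀ

Let N = A − (-3)·I. We want v_2 with N^2 v_2 = 0 but N^1 v_2 ≠ 0; then v_{j-1} := N · v_j for j = 2, …, 2.

Pick v_2 = (1, 0, 0)ᵀ.
Then v_1 = N · v_2 = (1, -1, 0)ᵀ.

Sanity check: (A − (-3)·I) v_1 = (0, 0, 0)ᵀ = 0. ✓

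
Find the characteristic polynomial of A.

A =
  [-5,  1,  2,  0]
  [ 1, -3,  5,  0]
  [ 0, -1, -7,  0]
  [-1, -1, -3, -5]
x^4 + 20*x^3 + 150*x^2 + 500*x + 625

Expanding det(x·I − A) (e.g. by cofactor expansion or by noting that A is similar to its Jordan form J, which has the same characteristic polynomial as A) gives
  χ_A(x) = x^4 + 20*x^3 + 150*x^2 + 500*x + 625
which factors as (x + 5)^4. The eigenvalues (with algebraic multiplicities) are λ = -5 with multiplicity 4.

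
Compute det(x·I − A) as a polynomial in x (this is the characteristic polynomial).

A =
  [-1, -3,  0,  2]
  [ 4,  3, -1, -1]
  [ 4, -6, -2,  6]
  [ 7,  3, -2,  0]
x^4

Expanding det(x·I − A) (e.g. by cofactor expansion or by noting that A is similar to its Jordan form J, which has the same characteristic polynomial as A) gives
  χ_A(x) = x^4
which factors as x^4. The eigenvalues (with algebraic multiplicities) are λ = 0 with multiplicity 4.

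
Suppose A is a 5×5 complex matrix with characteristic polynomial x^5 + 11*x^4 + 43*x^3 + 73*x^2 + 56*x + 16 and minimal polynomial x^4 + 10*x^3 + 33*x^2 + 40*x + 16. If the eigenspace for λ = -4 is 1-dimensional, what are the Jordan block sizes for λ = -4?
Block sizes for λ = -4: [2]

Step 1 — from the characteristic polynomial, algebraic multiplicity of λ = -4 is 2. From dim ker(A − (-4)·I) = 1, there are exactly 1 Jordan blocks for λ = -4.
Step 2 — from the minimal polynomial, the factor (x + 4)^2 tells us the largest block for λ = -4 has size 2.
Step 3 — with total size 2, 1 blocks, and largest block 2, the block sizes (in nonincreasing order) are [2].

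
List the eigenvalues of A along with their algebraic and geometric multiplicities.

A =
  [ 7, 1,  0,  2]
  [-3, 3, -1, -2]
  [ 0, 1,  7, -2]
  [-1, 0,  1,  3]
λ = 5: alg = 4, geom = 2

Step 1 — factor the characteristic polynomial to read off the algebraic multiplicities:
  χ_A(x) = (x - 5)^4

Step 2 — compute geometric multiplicities via the rank-nullity identity g(λ) = n − rank(A − λI):
  rank(A − (5)·I) = 2, so dim ker(A − (5)·I) = n − 2 = 2

Summary:
  λ = 5: algebraic multiplicity = 4, geometric multiplicity = 2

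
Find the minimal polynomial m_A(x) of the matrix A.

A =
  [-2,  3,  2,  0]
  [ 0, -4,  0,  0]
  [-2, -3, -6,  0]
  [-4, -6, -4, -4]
x^2 + 8*x + 16

The characteristic polynomial is χ_A(x) = (x + 4)^4, so the eigenvalues are known. The minimal polynomial is
  m_A(x) = Π_λ (x − λ)^{k_λ}
where k_λ is the size of the *largest* Jordan block for λ (equivalently, the smallest k with (A − λI)^k v = 0 for every generalised eigenvector v of λ).

  λ = -4: largest Jordan block has size 2, contributing (x + 4)^2

So m_A(x) = (x + 4)^2 = x^2 + 8*x + 16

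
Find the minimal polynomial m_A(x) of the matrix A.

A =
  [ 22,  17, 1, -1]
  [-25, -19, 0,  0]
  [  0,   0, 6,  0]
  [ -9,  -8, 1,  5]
x^3 - 8*x^2 + 13*x - 6

The characteristic polynomial is χ_A(x) = (x - 6)^2*(x - 1)^2, so the eigenvalues are known. The minimal polynomial is
  m_A(x) = Π_λ (x − λ)^{k_λ}
where k_λ is the size of the *largest* Jordan block for λ (equivalently, the smallest k with (A − λI)^k v = 0 for every generalised eigenvector v of λ).

  λ = 1: largest Jordan block has size 2, contributing (x − 1)^2
  λ = 6: largest Jordan block has size 1, contributing (x − 6)

So m_A(x) = (x - 6)*(x - 1)^2 = x^3 - 8*x^2 + 13*x - 6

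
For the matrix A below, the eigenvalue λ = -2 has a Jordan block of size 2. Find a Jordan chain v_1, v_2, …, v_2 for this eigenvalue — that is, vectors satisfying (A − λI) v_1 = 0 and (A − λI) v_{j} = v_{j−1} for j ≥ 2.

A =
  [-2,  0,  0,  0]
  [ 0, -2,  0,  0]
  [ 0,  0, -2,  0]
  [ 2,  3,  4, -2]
A Jordan chain for λ = -2 of length 2:
v_1 = (0, 0, 0, 2)ᵀ
v_2 = (1, 0, 0, 0)ᵀ

Let N = A − (-2)·I. We want v_2 with N^2 v_2 = 0 but N^1 v_2 ≠ 0; then v_{j-1} := N · v_j for j = 2, …, 2.

Pick v_2 = (1, 0, 0, 0)ᵀ.
Then v_1 = N · v_2 = (0, 0, 0, 2)ᵀ.

Sanity check: (A − (-2)·I) v_1 = (0, 0, 0, 0)ᵀ = 0. ✓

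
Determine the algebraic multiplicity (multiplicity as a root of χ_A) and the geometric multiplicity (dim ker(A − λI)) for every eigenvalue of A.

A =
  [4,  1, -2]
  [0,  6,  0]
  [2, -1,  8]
λ = 6: alg = 3, geom = 2

Step 1 — factor the characteristic polynomial to read off the algebraic multiplicities:
  χ_A(x) = (x - 6)^3

Step 2 — compute geometric multiplicities via the rank-nullity identity g(λ) = n − rank(A − λI):
  rank(A − (6)·I) = 1, so dim ker(A − (6)·I) = n − 1 = 2

Summary:
  λ = 6: algebraic multiplicity = 3, geometric multiplicity = 2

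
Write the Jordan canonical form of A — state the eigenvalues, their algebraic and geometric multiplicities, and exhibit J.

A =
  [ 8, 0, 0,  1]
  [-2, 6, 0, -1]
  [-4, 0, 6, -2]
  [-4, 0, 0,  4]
J_2(6) ⊕ J_1(6) ⊕ J_1(6)

The characteristic polynomial is
  det(x·I − A) = x^4 - 24*x^3 + 216*x^2 - 864*x + 1296 = (x - 6)^4

Eigenvalues and multiplicities (the geometric multiplicity of λ is n − rank(A − λI), which equals the number of Jordan blocks for λ):
  λ = 6: algebraic multiplicity = 4, geometric multiplicity = 3

Determining the block sizes for each eigenvalue:
  λ = 6: 3 blocks summing to 4 forces exactly one block of size 2 and the rest size 1 → block sizes [2, 1, 1]

Assembling the blocks gives a Jordan form
J =
  [6, 1, 0, 0]
  [0, 6, 0, 0]
  [0, 0, 6, 0]
  [0, 0, 0, 6]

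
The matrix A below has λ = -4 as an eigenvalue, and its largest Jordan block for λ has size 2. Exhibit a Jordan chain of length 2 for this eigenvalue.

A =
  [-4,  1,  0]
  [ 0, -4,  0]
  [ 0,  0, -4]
A Jordan chain for λ = -4 of length 2:
v_1 = (1, 0, 0)ᵀ
v_2 = (0, 1, 0)ᵀ

Let N = A − (-4)·I. We want v_2 with N^2 v_2 = 0 but N^1 v_2 ≠ 0; then v_{j-1} := N · v_j for j = 2, …, 2.

Pick v_2 = (0, 1, 0)ᵀ.
Then v_1 = N · v_2 = (1, 0, 0)ᵀ.

Sanity check: (A − (-4)·I) v_1 = (0, 0, 0)ᵀ = 0. ✓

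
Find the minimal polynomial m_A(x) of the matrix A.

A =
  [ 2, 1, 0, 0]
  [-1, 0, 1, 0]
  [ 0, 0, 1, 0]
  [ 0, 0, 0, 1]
x^3 - 3*x^2 + 3*x - 1

The characteristic polynomial is χ_A(x) = (x - 1)^4, so the eigenvalues are known. The minimal polynomial is
  m_A(x) = Π_λ (x − λ)^{k_λ}
where k_λ is the size of the *largest* Jordan block for λ (equivalently, the smallest k with (A − λI)^k v = 0 for every generalised eigenvector v of λ).

  λ = 1: largest Jordan block has size 3, contributing (x − 1)^3

So m_A(x) = (x - 1)^3 = x^3 - 3*x^2 + 3*x - 1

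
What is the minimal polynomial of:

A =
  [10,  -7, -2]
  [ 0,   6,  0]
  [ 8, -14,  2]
x^2 - 12*x + 36

The characteristic polynomial is χ_A(x) = (x - 6)^3, so the eigenvalues are known. The minimal polynomial is
  m_A(x) = Π_λ (x − λ)^{k_λ}
where k_λ is the size of the *largest* Jordan block for λ (equivalently, the smallest k with (A − λI)^k v = 0 for every generalised eigenvector v of λ).

  λ = 6: largest Jordan block has size 2, contributing (x − 6)^2

So m_A(x) = (x - 6)^2 = x^2 - 12*x + 36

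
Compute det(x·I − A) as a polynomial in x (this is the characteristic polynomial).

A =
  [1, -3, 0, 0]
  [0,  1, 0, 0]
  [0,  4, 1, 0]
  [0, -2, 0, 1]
x^4 - 4*x^3 + 6*x^2 - 4*x + 1

Expanding det(x·I − A) (e.g. by cofactor expansion or by noting that A is similar to its Jordan form J, which has the same characteristic polynomial as A) gives
  χ_A(x) = x^4 - 4*x^3 + 6*x^2 - 4*x + 1
which factors as (x - 1)^4. The eigenvalues (with algebraic multiplicities) are λ = 1 with multiplicity 4.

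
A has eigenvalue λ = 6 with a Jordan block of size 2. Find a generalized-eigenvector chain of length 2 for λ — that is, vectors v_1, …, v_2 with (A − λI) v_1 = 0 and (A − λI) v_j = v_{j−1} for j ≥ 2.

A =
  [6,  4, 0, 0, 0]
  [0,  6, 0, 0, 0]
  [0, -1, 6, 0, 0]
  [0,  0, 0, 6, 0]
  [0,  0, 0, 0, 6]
A Jordan chain for λ = 6 of length 2:
v_1 = (4, 0, -1, 0, 0)ᵀ
v_2 = (0, 1, 0, 0, 0)ᵀ

Let N = A − (6)·I. We want v_2 with N^2 v_2 = 0 but N^1 v_2 ≠ 0; then v_{j-1} := N · v_j for j = 2, …, 2.

Pick v_2 = (0, 1, 0, 0, 0)ᵀ.
Then v_1 = N · v_2 = (4, 0, -1, 0, 0)ᵀ.

Sanity check: (A − (6)·I) v_1 = (0, 0, 0, 0, 0)ᵀ = 0. ✓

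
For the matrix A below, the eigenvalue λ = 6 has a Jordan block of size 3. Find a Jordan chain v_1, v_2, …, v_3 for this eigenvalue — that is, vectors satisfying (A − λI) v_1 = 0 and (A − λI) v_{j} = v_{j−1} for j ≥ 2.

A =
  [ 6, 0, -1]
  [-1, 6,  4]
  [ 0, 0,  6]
A Jordan chain for λ = 6 of length 3:
v_1 = (0, 1, 0)ᵀ
v_2 = (-1, 4, 0)ᵀ
v_3 = (0, 0, 1)ᵀ

Let N = A − (6)·I. We want v_3 with N^3 v_3 = 0 but N^2 v_3 ≠ 0; then v_{j-1} := N · v_j for j = 3, …, 2.

Pick v_3 = (0, 0, 1)ᵀ.
Then v_2 = N · v_3 = (-1, 4, 0)ᵀ.
Then v_1 = N · v_2 = (0, 1, 0)ᵀ.

Sanity check: (A − (6)·I) v_1 = (0, 0, 0)ᵀ = 0. ✓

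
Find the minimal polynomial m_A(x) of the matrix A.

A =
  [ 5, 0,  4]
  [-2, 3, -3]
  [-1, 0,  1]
x^3 - 9*x^2 + 27*x - 27

The characteristic polynomial is χ_A(x) = (x - 3)^3, so the eigenvalues are known. The minimal polynomial is
  m_A(x) = Π_λ (x − λ)^{k_λ}
where k_λ is the size of the *largest* Jordan block for λ (equivalently, the smallest k with (A − λI)^k v = 0 for every generalised eigenvector v of λ).

  λ = 3: largest Jordan block has size 3, contributing (x − 3)^3

So m_A(x) = (x - 3)^3 = x^3 - 9*x^2 + 27*x - 27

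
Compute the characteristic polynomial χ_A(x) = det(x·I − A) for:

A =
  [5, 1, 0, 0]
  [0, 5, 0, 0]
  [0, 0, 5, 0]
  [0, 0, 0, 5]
x^4 - 20*x^3 + 150*x^2 - 500*x + 625

Expanding det(x·I − A) (e.g. by cofactor expansion or by noting that A is similar to its Jordan form J, which has the same characteristic polynomial as A) gives
  χ_A(x) = x^4 - 20*x^3 + 150*x^2 - 500*x + 625
which factors as (x - 5)^4. The eigenvalues (with algebraic multiplicities) are λ = 5 with multiplicity 4.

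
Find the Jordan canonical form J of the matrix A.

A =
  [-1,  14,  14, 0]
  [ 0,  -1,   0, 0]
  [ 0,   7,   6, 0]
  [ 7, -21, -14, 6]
J_1(-1) ⊕ J_1(-1) ⊕ J_1(6) ⊕ J_1(6)

The characteristic polynomial is
  det(x·I − A) = x^4 - 10*x^3 + 13*x^2 + 60*x + 36 = (x - 6)^2*(x + 1)^2

Eigenvalues and multiplicities (the geometric multiplicity of λ is n − rank(A − λI), which equals the number of Jordan blocks for λ):
  λ = -1: algebraic multiplicity = 2, geometric multiplicity = 2
  λ = 6: algebraic multiplicity = 2, geometric multiplicity = 2

Determining the block sizes for each eigenvalue:
  λ = -1: gm = am = 2, so every block has size 1 → block sizes [1, 1]
  λ = 6: gm = am = 2, so every block has size 1 → block sizes [1, 1]

Assembling the blocks gives a Jordan form
J =
  [-1,  0, 0, 0]
  [ 0, -1, 0, 0]
  [ 0,  0, 6, 0]
  [ 0,  0, 0, 6]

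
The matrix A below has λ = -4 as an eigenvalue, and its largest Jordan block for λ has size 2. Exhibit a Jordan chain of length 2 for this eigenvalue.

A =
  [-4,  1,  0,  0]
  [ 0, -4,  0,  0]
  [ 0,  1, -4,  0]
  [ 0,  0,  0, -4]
A Jordan chain for λ = -4 of length 2:
v_1 = (1, 0, 1, 0)ᵀ
v_2 = (0, 1, 0, 0)ᵀ

Let N = A − (-4)·I. We want v_2 with N^2 v_2 = 0 but N^1 v_2 ≠ 0; then v_{j-1} := N · v_j for j = 2, …, 2.

Pick v_2 = (0, 1, 0, 0)ᵀ.
Then v_1 = N · v_2 = (1, 0, 1, 0)ᵀ.

Sanity check: (A − (-4)·I) v_1 = (0, 0, 0, 0)ᵀ = 0. ✓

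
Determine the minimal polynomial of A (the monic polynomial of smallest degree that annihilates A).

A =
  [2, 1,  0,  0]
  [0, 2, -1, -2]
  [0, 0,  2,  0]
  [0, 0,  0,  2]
x^3 - 6*x^2 + 12*x - 8

The characteristic polynomial is χ_A(x) = (x - 2)^4, so the eigenvalues are known. The minimal polynomial is
  m_A(x) = Π_λ (x − λ)^{k_λ}
where k_λ is the size of the *largest* Jordan block for λ (equivalently, the smallest k with (A − λI)^k v = 0 for every generalised eigenvector v of λ).

  λ = 2: largest Jordan block has size 3, contributing (x − 2)^3

So m_A(x) = (x - 2)^3 = x^3 - 6*x^2 + 12*x - 8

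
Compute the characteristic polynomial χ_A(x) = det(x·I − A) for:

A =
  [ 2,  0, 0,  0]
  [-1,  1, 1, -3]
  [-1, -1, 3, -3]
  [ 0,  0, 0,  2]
x^4 - 8*x^3 + 24*x^2 - 32*x + 16

Expanding det(x·I − A) (e.g. by cofactor expansion or by noting that A is similar to its Jordan form J, which has the same characteristic polynomial as A) gives
  χ_A(x) = x^4 - 8*x^3 + 24*x^2 - 32*x + 16
which factors as (x - 2)^4. The eigenvalues (with algebraic multiplicities) are λ = 2 with multiplicity 4.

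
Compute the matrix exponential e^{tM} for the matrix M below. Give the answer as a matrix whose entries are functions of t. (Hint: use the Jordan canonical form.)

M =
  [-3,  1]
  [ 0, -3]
e^{tM} =
  [exp(-3*t), t*exp(-3*t)]
  [0, exp(-3*t)]

Strategy: write M = P · J · P⁻¹ where J is a Jordan canonical form, so e^{tM} = P · e^{tJ} · P⁻¹, and e^{tJ} can be computed block-by-block.

M has Jordan form
J =
  [-3,  1]
  [ 0, -3]
(up to reordering of blocks).

Per-block formulas:
  For a 2×2 Jordan block J_2(-3): exp(t · J_2(-3)) = e^(-3t)·(I + t·N), where N is the 2×2 nilpotent shift.

After assembling e^{tJ} and conjugating by P, we get:

e^{tM} =
  [exp(-3*t), t*exp(-3*t)]
  [0, exp(-3*t)]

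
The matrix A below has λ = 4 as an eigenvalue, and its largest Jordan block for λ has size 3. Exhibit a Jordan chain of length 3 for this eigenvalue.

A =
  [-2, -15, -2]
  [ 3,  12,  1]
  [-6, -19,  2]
A Jordan chain for λ = 4 of length 3:
v_1 = (3, 0, -9)ᵀ
v_2 = (-6, 3, -6)ᵀ
v_3 = (1, 0, 0)ᵀ

Let N = A − (4)·I. We want v_3 with N^3 v_3 = 0 but N^2 v_3 ≠ 0; then v_{j-1} := N · v_j for j = 3, …, 2.

Pick v_3 = (1, 0, 0)ᵀ.
Then v_2 = N · v_3 = (-6, 3, -6)ᵀ.
Then v_1 = N · v_2 = (3, 0, -9)ᵀ.

Sanity check: (A − (4)·I) v_1 = (0, 0, 0)ᵀ = 0. ✓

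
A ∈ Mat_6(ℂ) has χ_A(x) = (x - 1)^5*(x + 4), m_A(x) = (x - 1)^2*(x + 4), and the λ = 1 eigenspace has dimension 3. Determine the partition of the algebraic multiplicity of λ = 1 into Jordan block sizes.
Block sizes for λ = 1: [2, 2, 1]

Step 1 — from the characteristic polynomial, algebraic multiplicity of λ = 1 is 5. From dim ker(A − (1)·I) = 3, there are exactly 3 Jordan blocks for λ = 1.
Step 2 — from the minimal polynomial, the factor (x − 1)^2 tells us the largest block for λ = 1 has size 2.
Step 3 — with total size 5, 3 blocks, and largest block 2, the block sizes (in nonincreasing order) are [2, 2, 1].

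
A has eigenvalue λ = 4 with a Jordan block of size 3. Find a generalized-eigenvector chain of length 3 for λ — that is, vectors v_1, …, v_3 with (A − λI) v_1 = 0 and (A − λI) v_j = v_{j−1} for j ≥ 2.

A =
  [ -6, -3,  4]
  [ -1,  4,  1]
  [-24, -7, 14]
A Jordan chain for λ = 4 of length 3:
v_1 = (7, -14, 7)ᵀ
v_2 = (-10, -1, -24)ᵀ
v_3 = (1, 0, 0)ᵀ

Let N = A − (4)·I. We want v_3 with N^3 v_3 = 0 but N^2 v_3 ≠ 0; then v_{j-1} := N · v_j for j = 3, …, 2.

Pick v_3 = (1, 0, 0)ᵀ.
Then v_2 = N · v_3 = (-10, -1, -24)ᵀ.
Then v_1 = N · v_2 = (7, -14, 7)ᵀ.

Sanity check: (A − (4)·I) v_1 = (0, 0, 0)ᵀ = 0. ✓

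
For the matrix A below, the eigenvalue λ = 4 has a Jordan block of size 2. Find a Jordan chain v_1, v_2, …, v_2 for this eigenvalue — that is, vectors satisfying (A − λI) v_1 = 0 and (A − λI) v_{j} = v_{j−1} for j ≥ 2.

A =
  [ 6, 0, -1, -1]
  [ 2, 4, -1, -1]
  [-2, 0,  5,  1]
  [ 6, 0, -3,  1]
A Jordan chain for λ = 4 of length 2:
v_1 = (2, 2, -2, 6)ᵀ
v_2 = (1, 0, 0, 0)ᵀ

Let N = A − (4)·I. We want v_2 with N^2 v_2 = 0 but N^1 v_2 ≠ 0; then v_{j-1} := N · v_j for j = 2, …, 2.

Pick v_2 = (1, 0, 0, 0)ᵀ.
Then v_1 = N · v_2 = (2, 2, -2, 6)ᵀ.

Sanity check: (A − (4)·I) v_1 = (0, 0, 0, 0)ᵀ = 0. ✓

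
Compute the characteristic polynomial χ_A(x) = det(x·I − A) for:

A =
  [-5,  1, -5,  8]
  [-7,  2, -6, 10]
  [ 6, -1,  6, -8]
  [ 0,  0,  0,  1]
x^4 - 4*x^3 + 6*x^2 - 4*x + 1

Expanding det(x·I − A) (e.g. by cofactor expansion or by noting that A is similar to its Jordan form J, which has the same characteristic polynomial as A) gives
  χ_A(x) = x^4 - 4*x^3 + 6*x^2 - 4*x + 1
which factors as (x - 1)^4. The eigenvalues (with algebraic multiplicities) are λ = 1 with multiplicity 4.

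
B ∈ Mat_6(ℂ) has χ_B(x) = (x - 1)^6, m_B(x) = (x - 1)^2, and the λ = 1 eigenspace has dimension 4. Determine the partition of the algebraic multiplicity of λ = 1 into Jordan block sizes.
Block sizes for λ = 1: [2, 2, 1, 1]

Step 1 — from the characteristic polynomial, algebraic multiplicity of λ = 1 is 6. From dim ker(B − (1)·I) = 4, there are exactly 4 Jordan blocks for λ = 1.
Step 2 — from the minimal polynomial, the factor (x − 1)^2 tells us the largest block for λ = 1 has size 2.
Step 3 — with total size 6, 4 blocks, and largest block 2, the block sizes (in nonincreasing order) are [2, 2, 1, 1].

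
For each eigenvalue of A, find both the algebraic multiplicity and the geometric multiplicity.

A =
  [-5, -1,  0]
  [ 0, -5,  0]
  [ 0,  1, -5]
λ = -5: alg = 3, geom = 2

Step 1 — factor the characteristic polynomial to read off the algebraic multiplicities:
  χ_A(x) = (x + 5)^3

Step 2 — compute geometric multiplicities via the rank-nullity identity g(λ) = n − rank(A − λI):
  rank(A − (-5)·I) = 1, so dim ker(A − (-5)·I) = n − 1 = 2

Summary:
  λ = -5: algebraic multiplicity = 3, geometric multiplicity = 2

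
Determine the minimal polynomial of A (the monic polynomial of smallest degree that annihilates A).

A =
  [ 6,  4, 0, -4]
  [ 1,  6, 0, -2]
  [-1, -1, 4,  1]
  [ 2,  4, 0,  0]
x^3 - 12*x^2 + 48*x - 64

The characteristic polynomial is χ_A(x) = (x - 4)^4, so the eigenvalues are known. The minimal polynomial is
  m_A(x) = Π_λ (x − λ)^{k_λ}
where k_λ is the size of the *largest* Jordan block for λ (equivalently, the smallest k with (A − λI)^k v = 0 for every generalised eigenvector v of λ).

  λ = 4: largest Jordan block has size 3, contributing (x − 4)^3

So m_A(x) = (x - 4)^3 = x^3 - 12*x^2 + 48*x - 64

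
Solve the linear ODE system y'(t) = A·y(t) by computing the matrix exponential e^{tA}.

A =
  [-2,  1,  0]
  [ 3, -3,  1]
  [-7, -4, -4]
e^{tA} =
  [2*t^2*exp(-3*t) + t*exp(-3*t) + exp(-3*t), t^2*exp(-3*t)/2 + t*exp(-3*t), t^2*exp(-3*t)/2]
  [-2*t^2*exp(-3*t) + 3*t*exp(-3*t), -t^2*exp(-3*t)/2 + exp(-3*t), -t^2*exp(-3*t)/2 + t*exp(-3*t)]
  [-6*t^2*exp(-3*t) - 7*t*exp(-3*t), -3*t^2*exp(-3*t)/2 - 4*t*exp(-3*t), -3*t^2*exp(-3*t)/2 - t*exp(-3*t) + exp(-3*t)]

Strategy: write A = P · J · P⁻¹ where J is a Jordan canonical form, so e^{tA} = P · e^{tJ} · P⁻¹, and e^{tJ} can be computed block-by-block.

A has Jordan form
J =
  [-3,  1,  0]
  [ 0, -3,  1]
  [ 0,  0, -3]
(up to reordering of blocks).

Per-block formulas:
  For a 3×3 Jordan block J_3(-3): exp(t · J_3(-3)) = e^(-3t)·(I + t·N + (t^2/2)·N^2), where N is the 3×3 nilpotent shift.

After assembling e^{tJ} and conjugating by P, we get:

e^{tA} =
  [2*t^2*exp(-3*t) + t*exp(-3*t) + exp(-3*t), t^2*exp(-3*t)/2 + t*exp(-3*t), t^2*exp(-3*t)/2]
  [-2*t^2*exp(-3*t) + 3*t*exp(-3*t), -t^2*exp(-3*t)/2 + exp(-3*t), -t^2*exp(-3*t)/2 + t*exp(-3*t)]
  [-6*t^2*exp(-3*t) - 7*t*exp(-3*t), -3*t^2*exp(-3*t)/2 - 4*t*exp(-3*t), -3*t^2*exp(-3*t)/2 - t*exp(-3*t) + exp(-3*t)]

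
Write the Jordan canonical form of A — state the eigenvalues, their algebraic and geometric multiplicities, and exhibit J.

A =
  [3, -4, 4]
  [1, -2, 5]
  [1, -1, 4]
J_1(-1) ⊕ J_2(3)

The characteristic polynomial is
  det(x·I − A) = x^3 - 5*x^2 + 3*x + 9 = (x - 3)^2*(x + 1)

Eigenvalues and multiplicities (the geometric multiplicity of λ is n − rank(A − λI), which equals the number of Jordan blocks for λ):
  λ = -1: algebraic multiplicity = 1, geometric multiplicity = 1
  λ = 3: algebraic multiplicity = 2, geometric multiplicity = 1

Determining the block sizes for each eigenvalue:
  λ = -1: one block (gm = 1), so the single block has size am = 1 → block sizes [1]
  λ = 3: one block (gm = 1), so the single block has size am = 2 → block sizes [2]

Assembling the blocks gives a Jordan form
J =
  [-1, 0, 0]
  [ 0, 3, 1]
  [ 0, 0, 3]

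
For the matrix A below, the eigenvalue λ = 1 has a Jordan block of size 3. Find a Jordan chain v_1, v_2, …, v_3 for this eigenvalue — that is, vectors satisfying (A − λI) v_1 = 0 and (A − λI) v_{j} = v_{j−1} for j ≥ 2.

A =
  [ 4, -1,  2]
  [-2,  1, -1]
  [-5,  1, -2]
A Jordan chain for λ = 1 of length 3:
v_1 = (1, -1, -2)ᵀ
v_2 = (3, -2, -5)ᵀ
v_3 = (1, 0, 0)ᵀ

Let N = A − (1)·I. We want v_3 with N^3 v_3 = 0 but N^2 v_3 ≠ 0; then v_{j-1} := N · v_j for j = 3, …, 2.

Pick v_3 = (1, 0, 0)ᵀ.
Then v_2 = N · v_3 = (3, -2, -5)ᵀ.
Then v_1 = N · v_2 = (1, -1, -2)ᵀ.

Sanity check: (A − (1)·I) v_1 = (0, 0, 0)ᵀ = 0. ✓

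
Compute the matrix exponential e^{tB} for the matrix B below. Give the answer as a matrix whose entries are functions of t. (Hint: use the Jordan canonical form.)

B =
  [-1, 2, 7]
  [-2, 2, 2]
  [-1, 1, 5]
e^{tB} =
  [-t^2*exp(2*t) - 3*t*exp(2*t) + exp(2*t), t^2*exp(2*t)/2 + 2*t*exp(2*t), 2*t^2*exp(2*t) + 7*t*exp(2*t)]
  [2*t^2*exp(2*t) - 2*t*exp(2*t), -t^2*exp(2*t) + exp(2*t), -4*t^2*exp(2*t) + 2*t*exp(2*t)]
  [-t^2*exp(2*t) - t*exp(2*t), t^2*exp(2*t)/2 + t*exp(2*t), 2*t^2*exp(2*t) + 3*t*exp(2*t) + exp(2*t)]

Strategy: write B = P · J · P⁻¹ where J is a Jordan canonical form, so e^{tB} = P · e^{tJ} · P⁻¹, and e^{tJ} can be computed block-by-block.

B has Jordan form
J =
  [2, 1, 0]
  [0, 2, 1]
  [0, 0, 2]
(up to reordering of blocks).

Per-block formulas:
  For a 3×3 Jordan block J_3(2): exp(t · J_3(2)) = e^(2t)·(I + t·N + (t^2/2)·N^2), where N is the 3×3 nilpotent shift.

After assembling e^{tJ} and conjugating by P, we get:

e^{tB} =
  [-t^2*exp(2*t) - 3*t*exp(2*t) + exp(2*t), t^2*exp(2*t)/2 + 2*t*exp(2*t), 2*t^2*exp(2*t) + 7*t*exp(2*t)]
  [2*t^2*exp(2*t) - 2*t*exp(2*t), -t^2*exp(2*t) + exp(2*t), -4*t^2*exp(2*t) + 2*t*exp(2*t)]
  [-t^2*exp(2*t) - t*exp(2*t), t^2*exp(2*t)/2 + t*exp(2*t), 2*t^2*exp(2*t) + 3*t*exp(2*t) + exp(2*t)]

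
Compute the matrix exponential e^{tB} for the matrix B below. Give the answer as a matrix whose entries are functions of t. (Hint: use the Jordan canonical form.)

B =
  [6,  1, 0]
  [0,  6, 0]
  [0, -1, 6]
e^{tB} =
  [exp(6*t), t*exp(6*t), 0]
  [0, exp(6*t), 0]
  [0, -t*exp(6*t), exp(6*t)]

Strategy: write B = P · J · P⁻¹ where J is a Jordan canonical form, so e^{tB} = P · e^{tJ} · P⁻¹, and e^{tJ} can be computed block-by-block.

B has Jordan form
J =
  [6, 1, 0]
  [0, 6, 0]
  [0, 0, 6]
(up to reordering of blocks).

Per-block formulas:
  For a 2×2 Jordan block J_2(6): exp(t · J_2(6)) = e^(6t)·(I + t·N), where N is the 2×2 nilpotent shift.
  For a 1×1 block at λ = 6: exp(t · [6]) = [e^(6t)].

After assembling e^{tJ} and conjugating by P, we get:

e^{tB} =
  [exp(6*t), t*exp(6*t), 0]
  [0, exp(6*t), 0]
  [0, -t*exp(6*t), exp(6*t)]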